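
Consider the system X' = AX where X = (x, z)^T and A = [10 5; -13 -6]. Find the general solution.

Coefficient matrix A = [[10, 5], [-13, -6]].
Characteristic polynomial det(A - λI) = λ^2 - 4λ + 5 = 0.
Eigenvalues λ = 2 ± i (complex conjugate pair).
For λ=2+i: an eigenvector is (2,-3) - i(1,-2) = (2 - i, -3 + 2i).
A real fundamental pair from Re and Im of e^((2+i)t)v: X_1 = e^(2t)(cos(t)·(2,-3) + sin(t)·(1,-2)), X_2 = e^(2t)(sin(t)·(2,-3) - cos(t)·(1,-2)).
General solution: c_1X_1 + c_2X_2.

x(t) = c_1e^(2t)sin(t) + 2c_1e^(2t)cos(t) + 2c_2e^(2t)sin(t) - c_2e^(2t)cos(t), z(t) = -2c_1e^(2t)sin(t) - 3c_1e^(2t)cos(t) - 3c_2e^(2t)sin(t) + 2c_2e^(2t)cos(t)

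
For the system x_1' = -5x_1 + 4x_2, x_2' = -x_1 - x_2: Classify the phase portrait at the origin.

stable improper node

A = [[-5,4],[-1,-1]]; det(A-λI) = λ^2 + 6λ + 9.
repeated λ = -3 with a single eigenvector.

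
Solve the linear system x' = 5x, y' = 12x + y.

x(t) = -c_1e^(5t), y(t) = -3c_1e^(5t) - c_2e^(t)

Coefficient matrix A = [[5, 0], [12, 1]].
Characteristic polynomial det(A - λI) = λ^2 - 6λ + 5 = 0.
Eigenvalues λ = 5, 1.
For λ=5: (A-λI) row 2 is [12, -4], so an eigenvector is (-1, -3).
For λ=1: (A-λI) row 1 is [4, 0], so an eigenvector is (0, -1).
General solution: c_1e^(5t)(-1,-3) + c_2e^(t)(0,-1).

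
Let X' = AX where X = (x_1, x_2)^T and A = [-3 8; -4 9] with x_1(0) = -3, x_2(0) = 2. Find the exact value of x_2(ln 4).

7148

A = [[-3,8],[-4,9]]; eigenvalues λ = 1, 5.
Eigenvectors: (2,1) for λ=1, (1,1) for λ=5.
From the initial condition, c_1 = -5, c_2 = 7.
x_2(ln 4) = (-5)(4^1)(1) + (7)(4^5)(1) = 7148.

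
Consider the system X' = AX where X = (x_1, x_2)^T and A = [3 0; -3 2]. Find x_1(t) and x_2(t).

x_1(t) = -C_2e^(3t), x_2(t) = -C_1e^(2t) + 3C_2e^(3t)

Coefficient matrix A = [[3, 0], [-3, 2]].
Characteristic polynomial det(A - λI) = λ^2 - 5λ + 6 = 0.
Eigenvalues λ = 2, 3.
For λ=2: (A-λI) row 1 is [1, 0], so an eigenvector is (0, -1).
For λ=3: (A-λI) row 2 is [-3, -1], so an eigenvector is (-1, 3).
General solution: C_1e^(2t)(0,-1) + C_2e^(3t)(-1,3).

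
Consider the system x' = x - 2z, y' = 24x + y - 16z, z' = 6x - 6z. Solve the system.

Coefficient matrix A = [[1, 0, -2], [24, 1, -16], [6, 0, -6]].
det(A - λI) = 0 gives eigenvalues λ = -2, 1, -3.
For λ=-2: eigenvector (-2,0,-3).
For λ=1: eigenvector (0,1,0).
For λ=-3: eigenvector (1,2,2).
General solution: K_1e^(-2t)(-2,0,-3) + K_2e^(t)(0,1,0) + K_3e^(-3t)(1,2,2).

x(t) = -2K_1e^(-2t) + K_3e^(-3t), y(t) = K_2e^(t) + 2K_3e^(-3t), z(t) = -3K_1e^(-2t) + 2K_3e^(-3t)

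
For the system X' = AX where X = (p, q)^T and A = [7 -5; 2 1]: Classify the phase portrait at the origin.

unstable spiral

A = [[7,-5],[2,1]]; det(A-λI) = λ^2 - 8λ + 17.
λ = 4 ± i: positive real part.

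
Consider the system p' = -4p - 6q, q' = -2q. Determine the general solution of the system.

p(t) = c_1e^(-4t) - 3c_2e^(-2t), q(t) = c_2e^(-2t)

Coefficient matrix A = [[-4, -6], [0, -2]].
Characteristic polynomial det(A - λI) = λ^2 + 6λ + 8 = 0.
Eigenvalues λ = -4, -2.
For λ=-4: (A-λI) row 1 is [0, -6], so an eigenvector is (1, 0).
For λ=-2: (A-λI) row 1 is [-2, -6], so an eigenvector is (-3, 1).
General solution: c_1e^(-4t)(1,0) + c_2e^(-2t)(-3,1).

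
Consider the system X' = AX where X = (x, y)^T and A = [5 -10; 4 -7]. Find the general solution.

x(t) = -2C_1e^(-t)sin(2t) + C_1e^(-t)cos(2t) + C_2e^(-t)sin(2t) + 2C_2e^(-t)cos(2t), y(t) = -C_1e^(-t)sin(2t) + C_1e^(-t)cos(2t) + C_2e^(-t)sin(2t) + C_2e^(-t)cos(2t)

Coefficient matrix A = [[5, -10], [4, -7]].
Characteristic polynomial det(A - λI) = λ^2 + 2λ + 5 = 0.
Eigenvalues λ = -1 ± 2i (complex conjugate pair).
For λ=-1+2i: an eigenvector is (1,1) - i(-2,-1) = (1 + 2i, 1 + i).
A real fundamental pair from Re and Im of e^((-1+2i)t)v: X_1 = e^(-t)(cos(2t)·(1,1) + sin(2t)·(-2,-1)), X_2 = e^(-t)(sin(2t)·(1,1) - cos(2t)·(-2,-1)).
General solution: C_1X_1 + C_2X_2.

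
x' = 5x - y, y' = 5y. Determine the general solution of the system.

x(t) = K_1e^(5t) + K_2te^(5t) - 3K_2e^(5t), y(t) = -K_2e^(5t)

Coefficient matrix A = [[5, -1], [0, 5]].
Characteristic polynomial det(A - λI) = λ^2 - 10λ + 25 = 0.
Single eigenvalue λ = 5 with algebraic multiplicity 2.
Eigenvector v = (1,0); generalized eigenvector w with (A-λI)w=v is (-3,-1).
General solution: e^(5t)[K_1·v + K_2·(t·v + w)].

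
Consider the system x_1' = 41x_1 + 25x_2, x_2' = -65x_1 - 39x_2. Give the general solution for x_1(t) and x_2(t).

Coefficient matrix A = [[41, 25], [-65, -39]].
Characteristic polynomial det(A - λI) = λ^2 - 2λ + 26 = 0.
Eigenvalues λ = 1 ± 5i (complex conjugate pair).
For λ=1+5i: an eigenvector is (1,-2) - i(-2,3) = (1 + 2i, -2 - 3i).
A real fundamental pair from Re and Im of e^((1+5i)t)v: X_1 = e^(t)(cos(5t)·(1,-2) + sin(5t)·(-2,3)), X_2 = e^(t)(sin(5t)·(1,-2) - cos(5t)·(-2,3)).
General solution: C_1X_1 + C_2X_2.

x_1(t) = -2C_1e^(t)sin(5t) + C_1e^(t)cos(5t) + C_2e^(t)sin(5t) + 2C_2e^(t)cos(5t), x_2(t) = 3C_1e^(t)sin(5t) - 2C_1e^(t)cos(5t) - 2C_2e^(t)sin(5t) - 3C_2e^(t)cos(5t)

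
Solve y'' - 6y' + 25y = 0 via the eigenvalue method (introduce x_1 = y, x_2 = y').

y(t) = C_1e^(3t)cos(4t) + C_2e^(3t)sin(4t)

Let x_1 = y, x_2 = y'. Then x_1' = x_2 and x_2' = -25x_1 + 6x_2.
A = [[0,1],[-25,6]]; det(A-λI) = λ^2 - 6λ + 25.
Eigenvalues λ = 3 ± 4i.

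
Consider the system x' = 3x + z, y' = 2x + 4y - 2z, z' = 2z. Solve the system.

Coefficient matrix A = [[3, 0, 1], [2, 4, -2], [0, 0, 2]].
det(A - λI) = 0 gives eigenvalues λ = 4, 2, 3.
For λ=4: eigenvector (0,1,0).
For λ=2: eigenvector (1,-2,-1).
For λ=3: eigenvector (1,-2,0).
General solution: K_1e^(4t)(0,1,0) + K_2e^(2t)(1,-2,-1) + K_3e^(3t)(1,-2,0).

x(t) = K_2e^(2t) + K_3e^(3t), y(t) = K_1e^(4t) - 2K_2e^(2t) - 2K_3e^(3t), z(t) = -K_2e^(2t)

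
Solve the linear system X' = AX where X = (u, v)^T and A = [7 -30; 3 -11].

u(t) = -C_1e^(-2t)sin(3t) + 3C_1e^(-2t)cos(3t) + 3C_2e^(-2t)sin(3t) + C_2e^(-2t)cos(3t), v(t) = C_1e^(-2t)cos(3t) + C_2e^(-2t)sin(3t)

Coefficient matrix A = [[7, -30], [3, -11]].
Characteristic polynomial det(A - λI) = λ^2 + 4λ + 13 = 0.
Eigenvalues λ = -2 ± 3i (complex conjugate pair).
For λ=-2+3i: an eigenvector is (3,1) - i(-1,0) = (3 + i, 1).
A real fundamental pair from Re and Im of e^((-2+3i)t)v: X_1 = e^(-2t)(cos(3t)·(3,1) + sin(3t)·(-1,0)), X_2 = e^(-2t)(sin(3t)·(3,1) - cos(3t)·(-1,0)).
General solution: C_1X_1 + C_2X_2.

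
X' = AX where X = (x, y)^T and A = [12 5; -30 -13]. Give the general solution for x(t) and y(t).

Coefficient matrix A = [[12, 5], [-30, -13]].
Characteristic polynomial det(A - λI) = λ^2 + λ - 6 = 0.
Eigenvalues λ = -3, 2.
For λ=-3: (A-λI) row 1 is [15, 5], so an eigenvector is (-1, 3).
For λ=2: (A-λI) row 1 is [10, 5], so an eigenvector is (-1, 2).
General solution: c_1e^(-3t)(-1,3) + c_2e^(2t)(-1,2).

x(t) = -c_1e^(-3t) - c_2e^(2t), y(t) = 3c_1e^(-3t) + 2c_2e^(2t)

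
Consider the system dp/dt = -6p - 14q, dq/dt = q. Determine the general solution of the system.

p(t) = 2c_1e^(t) + c_2e^(-6t), q(t) = -c_1e^(t)

Coefficient matrix A = [[-6, -14], [0, 1]].
Characteristic polynomial det(A - λI) = λ^2 + 5λ - 6 = 0.
Eigenvalues λ = 1, -6.
For λ=1: (A-λI) row 1 is [-7, -14], so an eigenvector is (2, -1).
For λ=-6: (A-λI) row 1 is [0, -14], so an eigenvector is (1, 0).
General solution: c_1e^(t)(2,-1) + c_2e^(-6t)(1,0).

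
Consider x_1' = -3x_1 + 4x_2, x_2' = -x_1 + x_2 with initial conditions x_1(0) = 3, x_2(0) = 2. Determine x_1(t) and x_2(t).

Coefficient matrix A = [[-3, 4], [-1, 1]].
Characteristic polynomial det(A - λI) = λ^2 + 2λ + 1 = 0.
Single eigenvalue λ = -1 with algebraic multiplicity 2.
Eigenvector v = (-2,-1); generalized eigenvector w with (A-λI)w=v is (-3,-2).
General solution: e^(-t)[K_1·v + K_2·(t·v + w)].
Applying x_1(0)=3, x_2(0)=2 gives K_1=0, K_2=-1.

x_1(t) = 2te^(-t) + 3e^(-t), x_2(t) = te^(-t) + 2e^(-t)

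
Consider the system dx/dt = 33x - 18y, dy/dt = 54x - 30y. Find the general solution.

Coefficient matrix A = [[33, -18], [54, -30]].
Characteristic polynomial det(A - λI) = λ^2 - 3λ - 18 = 0.
Eigenvalues λ = -3, 6.
For λ=-3: (A-λI) row 1 is [36, -18], so an eigenvector is (1, 2).
For λ=6: (A-λI) row 1 is [27, -18], so an eigenvector is (-2, -3).
General solution: C_1e^(-3t)(1,2) + C_2e^(6t)(-2,-3).

x(t) = C_1e^(-3t) - 2C_2e^(6t), y(t) = 2C_1e^(-3t) - 3C_2e^(6t)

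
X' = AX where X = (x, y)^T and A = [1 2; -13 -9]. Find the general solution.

x(t) = -C_1e^(-4t)sin(t) - C_1e^(-4t)cos(t) - C_2e^(-4t)sin(t) + C_2e^(-4t)cos(t), y(t) = 3C_1e^(-4t)sin(t) + 2C_1e^(-4t)cos(t) + 2C_2e^(-4t)sin(t) - 3C_2e^(-4t)cos(t)

Coefficient matrix A = [[1, 2], [-13, -9]].
Characteristic polynomial det(A - λI) = λ^2 + 8λ + 17 = 0.
Eigenvalues λ = -4 ± i (complex conjugate pair).
For λ=-4+i: an eigenvector is (-1,2) - i(-1,3) = (-1 + i, 2 - 3i).
A real fundamental pair from Re and Im of e^((-4+i)t)v: X_1 = e^(-4t)(cos(t)·(-1,2) + sin(t)·(-1,3)), X_2 = e^(-4t)(sin(t)·(-1,2) - cos(t)·(-1,3)).
General solution: C_1X_1 + C_2X_2.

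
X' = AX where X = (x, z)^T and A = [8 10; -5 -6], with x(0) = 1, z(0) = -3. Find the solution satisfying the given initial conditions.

Coefficient matrix A = [[8, 10], [-5, -6]].
Characteristic polynomial det(A - λI) = λ^2 - 2λ + 2 = 0.
Eigenvalues λ = 1 ± i (complex conjugate pair).
For λ=1+i: an eigenvector is (-1,1) - i(3,-2) = (-1 - 3i, 1 + 2i).
A real fundamental pair from Re and Im of e^((1+i)t)v: X_1 = e^(t)(cos(t)·(-1,1) + sin(t)·(3,-2)), X_2 = e^(t)(sin(t)·(-1,1) - cos(t)·(3,-2)).
General solution: K_1X_1 + K_2X_2.
Applying x(0)=1, z(0)=-3 gives K_1=-7, K_2=2.

x(t) = -23e^(t)sin(t) + e^(t)cos(t), z(t) = 16e^(t)sin(t) - 3e^(t)cos(t)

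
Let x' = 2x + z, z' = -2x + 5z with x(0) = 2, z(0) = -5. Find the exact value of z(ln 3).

A = [[2,1],[-2,5]]; eigenvalues λ = 4, 3.
Eigenvectors: (-1,-2) for λ=4, (-1,-1) for λ=3.
From the initial condition, c_1 = 7, c_2 = -9.
z(ln 3) = (7)(3^4)(-2) + (-9)(3^3)(-1) = -891.

-891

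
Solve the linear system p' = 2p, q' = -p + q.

p(t) = -c_1e^(2t), q(t) = c_1e^(2t) - c_2e^(t)

Coefficient matrix A = [[2, 0], [-1, 1]].
Characteristic polynomial det(A - λI) = λ^2 - 3λ + 2 = 0.
Eigenvalues λ = 2, 1.
For λ=2: (A-λI) row 2 is [-1, -1], so an eigenvector is (-1, 1).
For λ=1: (A-λI) row 1 is [1, 0], so an eigenvector is (0, -1).
General solution: c_1e^(2t)(-1,1) + c_2e^(t)(0,-1).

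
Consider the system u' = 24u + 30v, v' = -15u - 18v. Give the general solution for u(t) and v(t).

Coefficient matrix A = [[24, 30], [-15, -18]].
Characteristic polynomial det(A - λI) = λ^2 - 6λ + 18 = 0.
Eigenvalues λ = 3 ± 3i (complex conjugate pair).
For λ=3+3i: an eigenvector is (1,-1) - i(-3,2) = (1 + 3i, -1 - 2i).
A real fundamental pair from Re and Im of e^((3+3i)t)v: X_1 = e^(3t)(cos(3t)·(1,-1) + sin(3t)·(-3,2)), X_2 = e^(3t)(sin(3t)·(1,-1) - cos(3t)·(-3,2)).
General solution: c_1X_1 + c_2X_2.

u(t) = -3c_1e^(3t)sin(3t) + c_1e^(3t)cos(3t) + c_2e^(3t)sin(3t) + 3c_2e^(3t)cos(3t), v(t) = 2c_1e^(3t)sin(3t) - c_1e^(3t)cos(3t) - c_2e^(3t)sin(3t) - 2c_2e^(3t)cos(3t)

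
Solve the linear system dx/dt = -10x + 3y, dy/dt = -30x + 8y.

x(t) = c_1e^(-t)sin(3t) - c_2e^(-t)cos(3t), y(t) = 3c_1e^(-t)sin(3t) + c_1e^(-t)cos(3t) + c_2e^(-t)sin(3t) - 3c_2e^(-t)cos(3t)

Coefficient matrix A = [[-10, 3], [-30, 8]].
Characteristic polynomial det(A - λI) = λ^2 + 2λ + 10 = 0.
Eigenvalues λ = -1 ± 3i (complex conjugate pair).
For λ=-1+3i: an eigenvector is (0,1) - i(1,3) = (0 - i, 1 - 3i).
A real fundamental pair from Re and Im of e^((-1+3i)t)v: X_1 = e^(-t)(cos(3t)·(0,1) + sin(3t)·(1,3)), X_2 = e^(-t)(sin(3t)·(0,1) - cos(3t)·(1,3)).
General solution: c_1X_1 + c_2X_2.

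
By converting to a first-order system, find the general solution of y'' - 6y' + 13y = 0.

y(t) = C_1e^(3t)cos(2t) + C_2e^(3t)sin(2t)

Let x_1 = y, x_2 = y'. Then x_1' = x_2 and x_2' = -13x_1 + 6x_2.
A = [[0,1],[-13,6]]; det(A-λI) = λ^2 - 6λ + 13.
Eigenvalues λ = 3 ± 2i.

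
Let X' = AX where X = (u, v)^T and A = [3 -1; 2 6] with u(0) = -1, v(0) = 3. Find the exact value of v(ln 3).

891

A = [[3,-1],[2,6]]; eigenvalues λ = 5, 4.
Eigenvectors: (1,-2) for λ=5, (-1,1) for λ=4.
From the initial condition, c_1 = -2, c_2 = -1.
v(ln 3) = (-2)(3^5)(-2) + (-1)(3^4)(1) = 891.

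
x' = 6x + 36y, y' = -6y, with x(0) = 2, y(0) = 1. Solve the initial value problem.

Coefficient matrix A = [[6, 36], [0, -6]].
Characteristic polynomial det(A - λI) = λ^2 - 36 = 0.
Eigenvalues λ = 6, -6.
For λ=6: (A-λI) row 1 is [0, 36], so an eigenvector is (1, 0).
For λ=-6: (A-λI) row 1 is [12, 36], so an eigenvector is (3, -1).
General solution: C_1e^(6t)(1,0) + C_2e^(-6t)(3,-1).
Applying x(0)=2, y(0)=1 gives C_1=5, C_2=-1.

x(t) = 5e^(6t) - 3e^(-6t), y(t) = e^(-6t)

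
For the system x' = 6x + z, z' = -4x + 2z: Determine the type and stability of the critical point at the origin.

A = [[6,1],[-4,2]]; det(A-λI) = λ^2 - 8λ + 16.
repeated λ = 4 with a single eigenvector.

unstable improper node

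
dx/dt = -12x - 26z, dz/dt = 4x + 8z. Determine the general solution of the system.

Coefficient matrix A = [[-12, -26], [4, 8]].
Characteristic polynomial det(A - λI) = λ^2 + 4λ + 8 = 0.
Eigenvalues λ = -2 ± 2i (complex conjugate pair).
For λ=-2+2i: an eigenvector is (2,-1) - i(3,-1) = (2 - 3i, -1 + i).
A real fundamental pair from Re and Im of e^((-2+2i)t)v: X_1 = e^(-2t)(cos(2t)·(2,-1) + sin(2t)·(3,-1)), X_2 = e^(-2t)(sin(2t)·(2,-1) - cos(2t)·(3,-1)).
General solution: C_1X_1 + C_2X_2.

x(t) = 3C_1e^(-2t)sin(2t) + 2C_1e^(-2t)cos(2t) + 2C_2e^(-2t)sin(2t) - 3C_2e^(-2t)cos(2t), z(t) = -C_1e^(-2t)sin(2t) - C_1e^(-2t)cos(2t) - C_2e^(-2t)sin(2t) + C_2e^(-2t)cos(2t)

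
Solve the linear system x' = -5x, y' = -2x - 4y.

x(t) = -C_2e^(-5t), y(t) = -C_1e^(-4t) - 2C_2e^(-5t)

Coefficient matrix A = [[-5, 0], [-2, -4]].
Characteristic polynomial det(A - λI) = λ^2 + 9λ + 20 = 0.
Eigenvalues λ = -4, -5.
For λ=-4: (A-λI) row 1 is [-1, 0], so an eigenvector is (0, -1).
For λ=-5: (A-λI) row 2 is [-2, 1], so an eigenvector is (-1, -2).
General solution: C_1e^(-4t)(0,-1) + C_2e^(-5t)(-1,-2).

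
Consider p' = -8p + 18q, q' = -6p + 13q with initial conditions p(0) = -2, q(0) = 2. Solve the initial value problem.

p(t) = 18e^(4t) - 20e^(t), q(t) = 12e^(4t) - 10e^(t)

Coefficient matrix A = [[-8, 18], [-6, 13]].
Characteristic polynomial det(A - λI) = λ^2 - 5λ + 4 = 0.
Eigenvalues λ = 4, 1.
For λ=4: (A-λI) row 1 is [-12, 18], so an eigenvector is (3, 2).
For λ=1: (A-λI) row 1 is [-9, 18], so an eigenvector is (2, 1).
General solution: C_1e^(4t)(3,2) + C_2e^(t)(2,1).
Applying p(0)=-2, q(0)=2 gives C_1=6, C_2=-10.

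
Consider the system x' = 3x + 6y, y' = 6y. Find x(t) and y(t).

x(t) = K_1e^(3t) - 2K_2e^(6t), y(t) = -K_2e^(6t)

Coefficient matrix A = [[3, 6], [0, 6]].
Characteristic polynomial det(A - λI) = λ^2 - 9λ + 18 = 0.
Eigenvalues λ = 3, 6.
For λ=3: (A-λI) row 1 is [0, 6], so an eigenvector is (1, 0).
For λ=6: (A-λI) row 1 is [-3, 6], so an eigenvector is (-2, -1).
General solution: K_1e^(3t)(1,0) + K_2e^(6t)(-2,-1).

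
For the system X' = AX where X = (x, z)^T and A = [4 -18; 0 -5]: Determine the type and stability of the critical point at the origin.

saddle

A = [[4,-18],[0,-5]]; det(A-λI) = λ^2 + λ - 20.
λ = 4, -5: opposite signs.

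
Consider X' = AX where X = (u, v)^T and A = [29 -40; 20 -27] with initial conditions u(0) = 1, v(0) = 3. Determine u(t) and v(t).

u(t) = -23e^(t)sin(4t) + e^(t)cos(4t), v(t) = -16e^(t)sin(4t) + 3e^(t)cos(4t)

Coefficient matrix A = [[29, -40], [20, -27]].
Characteristic polynomial det(A - λI) = λ^2 - 2λ + 17 = 0.
Eigenvalues λ = 1 ± 4i (complex conjugate pair).
For λ=1+4i: an eigenvector is (-3,-2) - i(-1,-1) = (-3 + i, -2 + i).
A real fundamental pair from Re and Im of e^((1+4i)t)v: X_1 = e^(t)(cos(4t)·(-3,-2) + sin(4t)·(-1,-1)), X_2 = e^(t)(sin(4t)·(-3,-2) - cos(4t)·(-1,-1)).
General solution: K_1X_1 + K_2X_2.
Applying u(0)=1, v(0)=3 gives K_1=2, K_2=7.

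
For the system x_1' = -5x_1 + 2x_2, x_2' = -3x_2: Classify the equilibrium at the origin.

A = [[-5,2],[0,-3]]; det(A-λI) = λ^2 + 8λ + 15.
λ = -5, -3: both negative.

stable node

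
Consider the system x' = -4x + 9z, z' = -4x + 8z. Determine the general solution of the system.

x(t) = 3C_1e^(2t) + 3C_2te^(2t) + C_2e^(2t), z(t) = 2C_1e^(2t) + 2C_2te^(2t) + C_2e^(2t)

Coefficient matrix A = [[-4, 9], [-4, 8]].
Characteristic polynomial det(A - λI) = λ^2 - 4λ + 4 = 0.
Single eigenvalue λ = 2 with algebraic multiplicity 2.
Eigenvector v = (3,2); generalized eigenvector w with (A-λI)w=v is (1,1).
General solution: e^(2t)[C_1·v + C_2·(t·v + w)].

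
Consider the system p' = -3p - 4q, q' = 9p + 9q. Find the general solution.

p(t) = 2K_1e^(3t) + 2K_2te^(3t) - K_2e^(3t), q(t) = -3K_1e^(3t) - 3K_2te^(3t) + K_2e^(3t)

Coefficient matrix A = [[-3, -4], [9, 9]].
Characteristic polynomial det(A - λI) = λ^2 - 6λ + 9 = 0.
Single eigenvalue λ = 3 with algebraic multiplicity 2.
Eigenvector v = (2,-3); generalized eigenvector w with (A-λI)w=v is (-1,1).
General solution: e^(3t)[K_1·v + K_2·(t·v + w)].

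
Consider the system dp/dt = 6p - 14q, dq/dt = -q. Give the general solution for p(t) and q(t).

Coefficient matrix A = [[6, -14], [0, -1]].
Characteristic polynomial det(A - λI) = λ^2 - 5λ - 6 = 0.
Eigenvalues λ = -1, 6.
For λ=-1: (A-λI) row 1 is [7, -14], so an eigenvector is (-2, -1).
For λ=6: (A-λI) row 1 is [0, -14], so an eigenvector is (-1, 0).
General solution: C_1e^(-t)(-2,-1) + C_2e^(6t)(-1,0).

p(t) = -2C_1e^(-t) - C_2e^(6t), q(t) = -C_1e^(-t)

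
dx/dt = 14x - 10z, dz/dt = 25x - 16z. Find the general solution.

x(t) = K_1e^(-t)sin(5t) - K_1e^(-t)cos(5t) - K_2e^(-t)sin(5t) - K_2e^(-t)cos(5t), z(t) = K_1e^(-t)sin(5t) - 2K_1e^(-t)cos(5t) - 2K_2e^(-t)sin(5t) - K_2e^(-t)cos(5t)

Coefficient matrix A = [[14, -10], [25, -16]].
Characteristic polynomial det(A - λI) = λ^2 + 2λ + 26 = 0.
Eigenvalues λ = -1 ± 5i (complex conjugate pair).
For λ=-1+5i: an eigenvector is (-1,-2) - i(1,1) = (-1 - i, -2 - i).
A real fundamental pair from Re and Im of e^((-1+5i)t)v: X_1 = e^(-t)(cos(5t)·(-1,-2) + sin(5t)·(1,1)), X_2 = e^(-t)(sin(5t)·(-1,-2) - cos(5t)·(1,1)).
General solution: K_1X_1 + K_2X_2.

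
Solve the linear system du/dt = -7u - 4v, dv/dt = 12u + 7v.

u(t) = C_1e^(t) + 2C_2e^(-t), v(t) = -2C_1e^(t) - 3C_2e^(-t)

Coefficient matrix A = [[-7, -4], [12, 7]].
Characteristic polynomial det(A - λI) = λ^2 - 1 = 0.
Eigenvalues λ = 1, -1.
For λ=1: (A-λI) row 1 is [-8, -4], so an eigenvector is (1, -2).
For λ=-1: (A-λI) row 1 is [-6, -4], so an eigenvector is (2, -3).
General solution: C_1e^(t)(1,-2) + C_2e^(-t)(2,-3).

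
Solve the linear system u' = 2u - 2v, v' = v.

Coefficient matrix A = [[2, -2], [0, 1]].
Characteristic polynomial det(A - λI) = λ^2 - 3λ + 2 = 0.
Eigenvalues λ = 2, 1.
For λ=2: (A-λI) row 1 is [0, -2], so an eigenvector is (1, 0).
For λ=1: (A-λI) row 1 is [1, -2], so an eigenvector is (2, 1).
General solution: C_1e^(2t)(1,0) + C_2e^(t)(2,1).

u(t) = C_1e^(2t) + 2C_2e^(t), v(t) = C_2e^(t)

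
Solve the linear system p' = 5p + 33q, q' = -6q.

Coefficient matrix A = [[5, 33], [0, -6]].
Characteristic polynomial det(A - λI) = λ^2 + λ - 30 = 0.
Eigenvalues λ = 5, -6.
For λ=5: (A-λI) row 1 is [0, 33], so an eigenvector is (-1, 0).
For λ=-6: (A-λI) row 1 is [11, 33], so an eigenvector is (3, -1).
General solution: C_1e^(5t)(-1,0) + C_2e^(-6t)(3,-1).

p(t) = -C_1e^(5t) + 3C_2e^(-6t), q(t) = -C_2e^(-6t)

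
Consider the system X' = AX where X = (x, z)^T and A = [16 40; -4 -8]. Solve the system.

Coefficient matrix A = [[16, 40], [-4, -8]].
Characteristic polynomial det(A - λI) = λ^2 - 8λ + 32 = 0.
Eigenvalues λ = 4 ± 4i (complex conjugate pair).
For λ=4+4i: an eigenvector is (-1,0) - i(-3,1) = (-1 + 3i, 0 - i).
A real fundamental pair from Re and Im of e^((4+4i)t)v: X_1 = e^(4t)(cos(4t)·(-1,0) + sin(4t)·(-3,1)), X_2 = e^(4t)(sin(4t)·(-1,0) - cos(4t)·(-3,1)).
General solution: K_1X_1 + K_2X_2.

x(t) = -3K_1e^(4t)sin(4t) - K_1e^(4t)cos(4t) - K_2e^(4t)sin(4t) + 3K_2e^(4t)cos(4t), z(t) = K_1e^(4t)sin(4t) - K_2e^(4t)cos(4t)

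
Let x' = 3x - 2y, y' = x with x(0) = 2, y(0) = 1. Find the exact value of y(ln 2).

4

A = [[3,-2],[1,0]]; eigenvalues λ = 1, 2.
Eigenvectors: (-1,-1) for λ=1, (-2,-1) for λ=2.
From the initial condition, c_1 = 0, c_2 = -1.
y(ln 2) = (0)(2^1)(-1) + (-1)(2^2)(-1) = 4.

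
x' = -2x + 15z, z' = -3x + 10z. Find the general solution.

Coefficient matrix A = [[-2, 15], [-3, 10]].
Characteristic polynomial det(A - λI) = λ^2 - 8λ + 25 = 0.
Eigenvalues λ = 4 ± 3i (complex conjugate pair).
For λ=4+3i: an eigenvector is (-2,-1) - i(-1,0) = (-2 + i, -1).
A real fundamental pair from Re and Im of e^((4+3i)t)v: X_1 = e^(4t)(cos(3t)·(-2,-1) + sin(3t)·(-1,0)), X_2 = e^(4t)(sin(3t)·(-2,-1) - cos(3t)·(-1,0)).
General solution: C_1X_1 + C_2X_2.

x(t) = -C_1e^(4t)sin(3t) - 2C_1e^(4t)cos(3t) - 2C_2e^(4t)sin(3t) + C_2e^(4t)cos(3t), z(t) = -C_1e^(4t)cos(3t) - C_2e^(4t)sin(3t)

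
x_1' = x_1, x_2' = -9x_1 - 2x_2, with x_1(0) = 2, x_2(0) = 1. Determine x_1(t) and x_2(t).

Coefficient matrix A = [[1, 0], [-9, -2]].
Characteristic polynomial det(A - λI) = λ^2 + λ - 2 = 0.
Eigenvalues λ = -2, 1.
For λ=-2: (A-λI) row 1 is [3, 0], so an eigenvector is (0, -1).
For λ=1: (A-λI) row 2 is [-9, -3], so an eigenvector is (-1, 3).
General solution: C_1e^(-2t)(0,-1) + C_2e^(t)(-1,3).
Applying x_1(0)=2, x_2(0)=1 gives C_1=-7, C_2=-2.

x_1(t) = 2e^(t), x_2(t) = -6e^(t) + 7e^(-2t)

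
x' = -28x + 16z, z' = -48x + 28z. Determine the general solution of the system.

Coefficient matrix A = [[-28, 16], [-48, 28]].
Characteristic polynomial det(A - λI) = λ^2 - 16 = 0.
Eigenvalues λ = 4, -4.
For λ=4: (A-λI) row 1 is [-32, 16], so an eigenvector is (1, 2).
For λ=-4: (A-λI) row 1 is [-24, 16], so an eigenvector is (2, 3).
General solution: C_1e^(4t)(1,2) + C_2e^(-4t)(2,3).

x(t) = C_1e^(4t) + 2C_2e^(-4t), z(t) = 2C_1e^(4t) + 3C_2e^(-4t)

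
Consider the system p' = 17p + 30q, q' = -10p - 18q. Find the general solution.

p(t) = 2C_1e^(2t) - 3C_2e^(-3t), q(t) = -C_1e^(2t) + 2C_2e^(-3t)

Coefficient matrix A = [[17, 30], [-10, -18]].
Characteristic polynomial det(A - λI) = λ^2 + λ - 6 = 0.
Eigenvalues λ = 2, -3.
For λ=2: (A-λI) row 1 is [15, 30], so an eigenvector is (2, -1).
For λ=-3: (A-λI) row 1 is [20, 30], so an eigenvector is (-3, 2).
General solution: C_1e^(2t)(2,-1) + C_2e^(-3t)(-3,2).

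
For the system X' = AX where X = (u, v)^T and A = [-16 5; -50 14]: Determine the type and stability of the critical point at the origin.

A = [[-16,5],[-50,14]]; det(A-λI) = λ^2 + 2λ + 26.
λ = -1 ± 5i: negative real part.

stable spiral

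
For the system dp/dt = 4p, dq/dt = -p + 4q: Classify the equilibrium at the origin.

unstable improper node

A = [[4,0],[-1,4]]; det(A-λI) = λ^2 - 8λ + 16.
repeated λ = 4 with a single eigenvector.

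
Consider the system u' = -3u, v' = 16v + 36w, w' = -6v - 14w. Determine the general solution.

Coefficient matrix A = [[-3, 0, 0], [0, 16, 36], [0, -6, -14]].
det(A - λI) = 0 gives eigenvalues λ = -2, 4, -3.
For λ=-2: eigenvector (0,-2,1).
For λ=4: eigenvector (0,3,-1).
For λ=-3: eigenvector (1,0,0).
General solution: c_1e^(-2t)(0,-2,1) + c_2e^(4t)(0,3,-1) + c_3e^(-3t)(1,0,0).

u(t) = c_3e^(-3t), v(t) = -2c_1e^(-2t) + 3c_2e^(4t), w(t) = c_1e^(-2t) - c_2e^(4t)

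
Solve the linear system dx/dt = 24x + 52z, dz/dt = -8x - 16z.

x(t) = -3c_1e^(4t)sin(4t) + 2c_1e^(4t)cos(4t) + 2c_2e^(4t)sin(4t) + 3c_2e^(4t)cos(4t), z(t) = c_1e^(4t)sin(4t) - c_1e^(4t)cos(4t) - c_2e^(4t)sin(4t) - c_2e^(4t)cos(4t)

Coefficient matrix A = [[24, 52], [-8, -16]].
Characteristic polynomial det(A - λI) = λ^2 - 8λ + 32 = 0.
Eigenvalues λ = 4 ± 4i (complex conjugate pair).
For λ=4+4i: an eigenvector is (2,-1) - i(-3,1) = (2 + 3i, -1 - i).
A real fundamental pair from Re and Im of e^((4+4i)t)v: X_1 = e^(4t)(cos(4t)·(2,-1) + sin(4t)·(-3,1)), X_2 = e^(4t)(sin(4t)·(2,-1) - cos(4t)·(-3,1)).
General solution: c_1X_1 + c_2X_2.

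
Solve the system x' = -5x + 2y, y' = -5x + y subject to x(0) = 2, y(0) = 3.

Coefficient matrix A = [[-5, 2], [-5, 1]].
Characteristic polynomial det(A - λI) = λ^2 + 4λ + 5 = 0.
Eigenvalues λ = -2 ± i (complex conjugate pair).
For λ=-2+i: an eigenvector is (1,2) - i(1,1) = (1 - i, 2 - i).
A real fundamental pair from Re and Im of e^((-2+i)t)v: X_1 = e^(-2t)(cos(t)·(1,2) + sin(t)·(1,1)), X_2 = e^(-2t)(sin(t)·(1,2) - cos(t)·(1,1)).
General solution: K_1X_1 + K_2X_2.
Applying x(0)=2, y(0)=3 gives K_1=1, K_2=-1.

x(t) = 2e^(-2t)cos(t), y(t) = -e^(-2t)sin(t) + 3e^(-2t)cos(t)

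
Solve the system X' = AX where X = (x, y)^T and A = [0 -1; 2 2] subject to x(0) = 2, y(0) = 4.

Coefficient matrix A = [[0, -1], [2, 2]].
Characteristic polynomial det(A - λI) = λ^2 - 2λ + 2 = 0.
Eigenvalues λ = 1 ± i (complex conjugate pair).
For λ=1+i: an eigenvector is (0,1) - i(-1,1) = (0 + i, 1 - i).
A real fundamental pair from Re and Im of e^((1+i)t)v: X_1 = e^(t)(cos(t)·(0,1) + sin(t)·(-1,1)), X_2 = e^(t)(sin(t)·(0,1) - cos(t)·(-1,1)).
General solution: K_1X_1 + K_2X_2.
Applying x(0)=2, y(0)=4 gives K_1=6, K_2=2.

x(t) = -6e^(t)sin(t) + 2e^(t)cos(t), y(t) = 8e^(t)sin(t) + 4e^(t)cos(t)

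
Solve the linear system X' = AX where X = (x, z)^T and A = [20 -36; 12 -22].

x(t) = 2K_1e^(2t) - 3K_2e^(-4t), z(t) = K_1e^(2t) - 2K_2e^(-4t)

Coefficient matrix A = [[20, -36], [12, -22]].
Characteristic polynomial det(A - λI) = λ^2 + 2λ - 8 = 0.
Eigenvalues λ = 2, -4.
For λ=2: (A-λI) row 1 is [18, -36], so an eigenvector is (2, 1).
For λ=-4: (A-λI) row 1 is [24, -36], so an eigenvector is (-3, -2).
General solution: K_1e^(2t)(2,1) + K_2e^(-4t)(-3,-2).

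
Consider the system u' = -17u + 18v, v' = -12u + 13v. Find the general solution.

Coefficient matrix A = [[-17, 18], [-12, 13]].
Characteristic polynomial det(A - λI) = λ^2 + 4λ - 5 = 0.
Eigenvalues λ = 1, -5.
For λ=1: (A-λI) row 1 is [-18, 18], so an eigenvector is (1, 1).
For λ=-5: (A-λI) row 1 is [-12, 18], so an eigenvector is (-3, -2).
General solution: C_1e^(t)(1,1) + C_2e^(-5t)(-3,-2).

u(t) = C_1e^(t) - 3C_2e^(-5t), v(t) = C_1e^(t) - 2C_2e^(-5t)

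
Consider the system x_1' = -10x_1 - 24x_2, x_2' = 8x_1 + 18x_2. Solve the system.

x_1(t) = 2c_1e^(2t) + 3c_2e^(6t), x_2(t) = -c_1e^(2t) - 2c_2e^(6t)

Coefficient matrix A = [[-10, -24], [8, 18]].
Characteristic polynomial det(A - λI) = λ^2 - 8λ + 12 = 0.
Eigenvalues λ = 2, 6.
For λ=2: (A-λI) row 1 is [-12, -24], so an eigenvector is (2, -1).
For λ=6: (A-λI) row 1 is [-16, -24], so an eigenvector is (3, -2).
General solution: c_1e^(2t)(2,-1) + c_2e^(6t)(3,-2).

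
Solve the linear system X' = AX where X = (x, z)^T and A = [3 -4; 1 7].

x(t) = 2K_1e^(5t) + 2K_2te^(5t) + 3K_2e^(5t), z(t) = -K_1e^(5t) - K_2te^(5t) - 2K_2e^(5t)

Coefficient matrix A = [[3, -4], [1, 7]].
Characteristic polynomial det(A - λI) = λ^2 - 10λ + 25 = 0.
Single eigenvalue λ = 5 with algebraic multiplicity 2.
Eigenvector v = (2,-1); generalized eigenvector w with (A-λI)w=v is (3,-2).
General solution: e^(5t)[K_1·v + K_2·(t·v + w)].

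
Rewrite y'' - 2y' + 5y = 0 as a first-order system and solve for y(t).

Let x_1 = y, x_2 = y'. Then x_1' = x_2 and x_2' = -5x_1 + 2x_2.
A = [[0,1],[-5,2]]; det(A-λI) = λ^2 - 2λ + 5.
Eigenvalues λ = 1 ± 2i.

y(t) = C_1e^(t)cos(2t) + C_2e^(t)sin(2t)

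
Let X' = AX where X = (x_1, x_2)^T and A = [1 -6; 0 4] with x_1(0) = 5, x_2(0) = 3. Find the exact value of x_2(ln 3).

243

A = [[1,-6],[0,4]]; eigenvalues λ = 1, 4.
Eigenvectors: (-1,0) for λ=1, (2,-1) for λ=4.
From the initial condition, c_1 = -11, c_2 = -3.
x_2(ln 3) = (-11)(3^1)(0) + (-3)(3^4)(-1) = 243.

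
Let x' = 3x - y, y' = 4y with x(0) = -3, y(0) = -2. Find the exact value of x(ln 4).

A = [[3,-1],[0,4]]; eigenvalues λ = 3, 4.
Eigenvectors: (1,0) for λ=3, (1,-1) for λ=4.
From the initial condition, c_1 = -5, c_2 = 2.
x(ln 4) = (-5)(4^3)(1) + (2)(4^4)(1) = 192.

192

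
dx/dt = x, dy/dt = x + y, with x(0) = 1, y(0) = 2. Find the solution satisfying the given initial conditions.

Coefficient matrix A = [[1, 0], [1, 1]].
Characteristic polynomial det(A - λI) = λ^2 - 2λ + 1 = 0.
Single eigenvalue λ = 1 with algebraic multiplicity 2.
Eigenvector v = (0,-1); generalized eigenvector w with (A-λI)w=v is (-1,-3).
General solution: e^(t)[c_1·v + c_2·(t·v + w)].
Applying x(0)=1, y(0)=2 gives c_1=1, c_2=-1.

x(t) = e^(t), y(t) = te^(t) + 2e^(t)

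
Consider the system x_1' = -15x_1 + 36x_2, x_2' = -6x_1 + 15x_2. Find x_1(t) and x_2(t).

Coefficient matrix A = [[-15, 36], [-6, 15]].
Characteristic polynomial det(A - λI) = λ^2 - 9 = 0.
Eigenvalues λ = 3, -3.
For λ=3: (A-λI) row 1 is [-18, 36], so an eigenvector is (2, 1).
For λ=-3: (A-λI) row 1 is [-12, 36], so an eigenvector is (-3, -1).
General solution: C_1e^(3t)(2,1) + C_2e^(-3t)(-3,-1).

x_1(t) = 2C_1e^(3t) - 3C_2e^(-3t), x_2(t) = C_1e^(3t) - C_2e^(-3t)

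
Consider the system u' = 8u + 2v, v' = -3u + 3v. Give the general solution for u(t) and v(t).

u(t) = C_1e^(6t) - 2C_2e^(5t), v(t) = -C_1e^(6t) + 3C_2e^(5t)

Coefficient matrix A = [[8, 2], [-3, 3]].
Characteristic polynomial det(A - λI) = λ^2 - 11λ + 30 = 0.
Eigenvalues λ = 6, 5.
For λ=6: (A-λI) row 1 is [2, 2], so an eigenvector is (1, -1).
For λ=5: (A-λI) row 1 is [3, 2], so an eigenvector is (-2, 3).
General solution: C_1e^(6t)(1,-1) + C_2e^(5t)(-2,3).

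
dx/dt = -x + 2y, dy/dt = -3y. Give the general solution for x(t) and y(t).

x(t) = C_1e^(-3t) + C_2e^(-t), y(t) = -C_1e^(-3t)

Coefficient matrix A = [[-1, 2], [0, -3]].
Characteristic polynomial det(A - λI) = λ^2 + 4λ + 3 = 0.
Eigenvalues λ = -3, -1.
For λ=-3: (A-λI) row 1 is [2, 2], so an eigenvector is (1, -1).
For λ=-1: (A-λI) row 1 is [0, 2], so an eigenvector is (1, 0).
General solution: C_1e^(-3t)(1,-1) + C_2e^(-t)(1,0).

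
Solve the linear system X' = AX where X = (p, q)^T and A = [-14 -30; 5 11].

p(t) = -2K_1e^(t) - 3K_2e^(-4t), q(t) = K_1e^(t) + K_2e^(-4t)

Coefficient matrix A = [[-14, -30], [5, 11]].
Characteristic polynomial det(A - λI) = λ^2 + 3λ - 4 = 0.
Eigenvalues λ = 1, -4.
For λ=1: (A-λI) row 1 is [-15, -30], so an eigenvector is (-2, 1).
For λ=-4: (A-λI) row 1 is [-10, -30], so an eigenvector is (-3, 1).
General solution: K_1e^(t)(-2,1) + K_2e^(-4t)(-3,1).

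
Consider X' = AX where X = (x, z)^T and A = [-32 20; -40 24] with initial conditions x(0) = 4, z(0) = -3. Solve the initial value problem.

Coefficient matrix A = [[-32, 20], [-40, 24]].
Characteristic polynomial det(A - λI) = λ^2 + 8λ + 32 = 0.
Eigenvalues λ = -4 ± 4i (complex conjugate pair).
For λ=-4+4i: an eigenvector is (1,1) - i(-2,-3) = (1 + 2i, 1 + 3i).
A real fundamental pair from Re and Im of e^((-4+4i)t)v: X_1 = e^(-4t)(cos(4t)·(1,1) + sin(4t)·(-2,-3)), X_2 = e^(-4t)(sin(4t)·(1,1) - cos(4t)·(-2,-3)).
General solution: c_1X_1 + c_2X_2.
Applying x(0)=4, z(0)=-3 gives c_1=18, c_2=-7.

x(t) = -43e^(-4t)sin(4t) + 4e^(-4t)cos(4t), z(t) = -61e^(-4t)sin(4t) - 3e^(-4t)cos(4t)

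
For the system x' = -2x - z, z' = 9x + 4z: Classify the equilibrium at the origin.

unstable improper node

A = [[-2,-1],[9,4]]; det(A-λI) = λ^2 - 2λ + 1.
repeated λ = 1 with a single eigenvector.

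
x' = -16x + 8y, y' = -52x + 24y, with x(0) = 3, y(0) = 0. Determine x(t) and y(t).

Coefficient matrix A = [[-16, 8], [-52, 24]].
Characteristic polynomial det(A - λI) = λ^2 - 8λ + 32 = 0.
Eigenvalues λ = 4 ± 4i (complex conjugate pair).
For λ=4+4i: an eigenvector is (1,3) - i(1,2) = (1 - i, 3 - 2i).
A real fundamental pair from Re and Im of e^((4+4i)t)v: X_1 = e^(4t)(cos(4t)·(1,3) + sin(4t)·(1,2)), X_2 = e^(4t)(sin(4t)·(1,3) - cos(4t)·(1,2)).
General solution: c_1X_1 + c_2X_2.
Applying x(0)=3, y(0)=0 gives c_1=-6, c_2=-9.

x(t) = -15e^(4t)sin(4t) + 3e^(4t)cos(4t), y(t) = -39e^(4t)sin(4t)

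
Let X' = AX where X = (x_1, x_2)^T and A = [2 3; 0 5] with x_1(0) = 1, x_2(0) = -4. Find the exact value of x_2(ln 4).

A = [[2,3],[0,5]]; eigenvalues λ = 2, 5.
Eigenvectors: (1,0) for λ=2, (-1,-1) for λ=5.
From the initial condition, c_1 = 5, c_2 = 4.
x_2(ln 4) = (5)(4^2)(0) + (4)(4^5)(-1) = -4096.

-4096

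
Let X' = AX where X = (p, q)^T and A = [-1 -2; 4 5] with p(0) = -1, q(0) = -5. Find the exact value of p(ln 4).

356

A = [[-1,-2],[4,5]]; eigenvalues λ = 3, 1.
Eigenvectors: (1,-2) for λ=3, (-1,1) for λ=1.
From the initial condition, c_1 = 6, c_2 = 7.
p(ln 4) = (6)(4^3)(1) + (7)(4^1)(-1) = 356.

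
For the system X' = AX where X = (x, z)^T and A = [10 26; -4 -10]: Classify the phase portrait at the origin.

A = [[10,26],[-4,-10]]; det(A-λI) = λ^2 + 4.
λ = 0 ± 2i: zero real part.

center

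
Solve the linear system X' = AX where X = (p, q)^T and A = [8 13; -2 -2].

p(t) = 3C_1e^(3t)sin(t) - 2C_1e^(3t)cos(t) - 2C_2e^(3t)sin(t) - 3C_2e^(3t)cos(t), q(t) = -C_1e^(3t)sin(t) + C_1e^(3t)cos(t) + C_2e^(3t)sin(t) + C_2e^(3t)cos(t)

Coefficient matrix A = [[8, 13], [-2, -2]].
Characteristic polynomial det(A - λI) = λ^2 - 6λ + 10 = 0.
Eigenvalues λ = 3 ± i (complex conjugate pair).
For λ=3+i: an eigenvector is (-2,1) - i(3,-1) = (-2 - 3i, 1 + i).
A real fundamental pair from Re and Im of e^((3+i)t)v: X_1 = e^(3t)(cos(t)·(-2,1) + sin(t)·(3,-1)), X_2 = e^(3t)(sin(t)·(-2,1) - cos(t)·(3,-1)).
General solution: C_1X_1 + C_2X_2.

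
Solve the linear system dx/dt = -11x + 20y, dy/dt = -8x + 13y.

Coefficient matrix A = [[-11, 20], [-8, 13]].
Characteristic polynomial det(A - λI) = λ^2 - 2λ + 17 = 0.
Eigenvalues λ = 1 ± 4i (complex conjugate pair).
For λ=1+4i: an eigenvector is (-1,-1) - i(-2,-1) = (-1 + 2i, -1 + i).
A real fundamental pair from Re and Im of e^((1+4i)t)v: X_1 = e^(t)(cos(4t)·(-1,-1) + sin(4t)·(-2,-1)), X_2 = e^(t)(sin(4t)·(-1,-1) - cos(4t)·(-2,-1)).
General solution: K_1X_1 + K_2X_2.

x(t) = -2K_1e^(t)sin(4t) - K_1e^(t)cos(4t) - K_2e^(t)sin(4t) + 2K_2e^(t)cos(4t), y(t) = -K_1e^(t)sin(4t) - K_1e^(t)cos(4t) - K_2e^(t)sin(4t) + K_2e^(t)cos(4t)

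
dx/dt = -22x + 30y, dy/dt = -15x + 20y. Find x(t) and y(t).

Coefficient matrix A = [[-22, 30], [-15, 20]].
Characteristic polynomial det(A - λI) = λ^2 + 2λ + 10 = 0.
Eigenvalues λ = -1 ± 3i (complex conjugate pair).
For λ=-1+3i: an eigenvector is (-3,-2) - i(1,1) = (-3 - i, -2 - i).
A real fundamental pair from Re and Im of e^((-1+3i)t)v: X_1 = e^(-t)(cos(3t)·(-3,-2) + sin(3t)·(1,1)), X_2 = e^(-t)(sin(3t)·(-3,-2) - cos(3t)·(1,1)).
General solution: C_1X_1 + C_2X_2.

x(t) = C_1e^(-t)sin(3t) - 3C_1e^(-t)cos(3t) - 3C_2e^(-t)sin(3t) - C_2e^(-t)cos(3t), y(t) = C_1e^(-t)sin(3t) - 2C_1e^(-t)cos(3t) - 2C_2e^(-t)sin(3t) - C_2e^(-t)cos(3t)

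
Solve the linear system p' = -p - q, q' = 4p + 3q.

Coefficient matrix A = [[-1, -1], [4, 3]].
Characteristic polynomial det(A - λI) = λ^2 - 2λ + 1 = 0.
Single eigenvalue λ = 1 with algebraic multiplicity 2.
Eigenvector v = (1,-2); generalized eigenvector w with (A-λI)w=v is (1,-3).
General solution: e^(t)[K_1·v + K_2·(t·v + w)].

p(t) = K_1e^(t) + K_2te^(t) + K_2e^(t), q(t) = -2K_1e^(t) - 2K_2te^(t) - 3K_2e^(t)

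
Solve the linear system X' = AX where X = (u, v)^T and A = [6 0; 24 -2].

u(t) = -K_2e^(6t), v(t) = K_1e^(-2t) - 3K_2e^(6t)

Coefficient matrix A = [[6, 0], [24, -2]].
Characteristic polynomial det(A - λI) = λ^2 - 4λ - 12 = 0.
Eigenvalues λ = -2, 6.
For λ=-2: (A-λI) row 1 is [8, 0], so an eigenvector is (0, 1).
For λ=6: (A-λI) row 2 is [24, -8], so an eigenvector is (-1, -3).
General solution: K_1e^(-2t)(0,1) + K_2e^(6t)(-1,-3).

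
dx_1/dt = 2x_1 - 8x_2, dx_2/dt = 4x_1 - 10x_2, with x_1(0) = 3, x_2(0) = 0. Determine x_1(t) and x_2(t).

x_1(t) = 6e^(-2t) - 3e^(-6t), x_2(t) = 3e^(-2t) - 3e^(-6t)

Coefficient matrix A = [[2, -8], [4, -10]].
Characteristic polynomial det(A - λI) = λ^2 + 8λ + 12 = 0.
Eigenvalues λ = -6, -2.
For λ=-6: (A-λI) row 1 is [8, -8], so an eigenvector is (-1, -1).
For λ=-2: (A-λI) row 1 is [4, -8], so an eigenvector is (-2, -1).
General solution: c_1e^(-6t)(-1,-1) + c_2e^(-2t)(-2,-1).
Applying x_1(0)=3, x_2(0)=0 gives c_1=3, c_2=-3.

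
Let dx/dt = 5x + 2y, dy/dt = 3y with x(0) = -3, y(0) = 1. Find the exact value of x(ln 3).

A = [[5,2],[0,3]]; eigenvalues λ = 5, 3.
Eigenvectors: (-1,0) for λ=5, (1,-1) for λ=3.
From the initial condition, c_1 = 2, c_2 = -1.
x(ln 3) = (2)(3^5)(-1) + (-1)(3^3)(1) = -513.

-513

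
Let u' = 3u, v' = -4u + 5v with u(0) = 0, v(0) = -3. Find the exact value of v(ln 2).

-96

A = [[3,0],[-4,5]]; eigenvalues λ = 3, 5.
Eigenvectors: (1,2) for λ=3, (0,1) for λ=5.
From the initial condition, c_1 = 0, c_2 = -3.
v(ln 2) = (0)(2^3)(2) + (-3)(2^5)(1) = -96.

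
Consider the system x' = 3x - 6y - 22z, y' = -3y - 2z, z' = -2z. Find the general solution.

x(t) = C_1e^(-3t) + C_2e^(3t) + 2C_3e^(-2t), y(t) = C_1e^(-3t) - 2C_3e^(-2t), z(t) = C_3e^(-2t)

Coefficient matrix A = [[3, -6, -22], [0, -3, -2], [0, 0, -2]].
det(A - λI) = 0 gives eigenvalues λ = -3, 3, -2.
For λ=-3: eigenvector (1,1,0).
For λ=3: eigenvector (1,0,0).
For λ=-2: eigenvector (2,-2,1).
General solution: C_1e^(-3t)(1,1,0) + C_2e^(3t)(1,0,0) + C_3e^(-2t)(2,-2,1).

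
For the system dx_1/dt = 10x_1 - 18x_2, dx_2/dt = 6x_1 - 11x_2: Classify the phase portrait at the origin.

A = [[10,-18],[6,-11]]; det(A-λI) = λ^2 + λ - 2.
λ = 1, -2: opposite signs.

saddle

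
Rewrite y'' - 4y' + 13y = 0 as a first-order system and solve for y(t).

Let x_1 = y, x_2 = y'. Then x_1' = x_2 and x_2' = -13x_1 + 4x_2.
A = [[0,1],[-13,4]]; det(A-λI) = λ^2 - 4λ + 13.
Eigenvalues λ = 2 ± 3i.

y(t) = c_1e^(2t)cos(3t) + c_2e^(2t)sin(3t)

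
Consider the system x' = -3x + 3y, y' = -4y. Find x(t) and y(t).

Coefficient matrix A = [[-3, 3], [0, -4]].
Characteristic polynomial det(A - λI) = λ^2 + 7λ + 12 = 0.
Eigenvalues λ = -4, -3.
For λ=-4: (A-λI) row 1 is [1, 3], so an eigenvector is (-3, 1).
For λ=-3: (A-λI) row 1 is [0, 3], so an eigenvector is (1, 0).
General solution: c_1e^(-4t)(-3,1) + c_2e^(-3t)(1,0).

x(t) = -3c_1e^(-4t) + c_2e^(-3t), y(t) = c_1e^(-4t)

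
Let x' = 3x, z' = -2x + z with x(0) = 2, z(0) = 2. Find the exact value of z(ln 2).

A = [[3,0],[-2,1]]; eigenvalues λ = 3, 1.
Eigenvectors: (-1,1) for λ=3, (0,1) for λ=1.
From the initial condition, c_1 = -2, c_2 = 4.
z(ln 2) = (-2)(2^3)(1) + (4)(2^1)(1) = -8.

-8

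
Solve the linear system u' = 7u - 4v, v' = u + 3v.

u(t) = 2c_1e^(5t) + 2c_2te^(5t) - 3c_2e^(5t), v(t) = c_1e^(5t) + c_2te^(5t) - 2c_2e^(5t)

Coefficient matrix A = [[7, -4], [1, 3]].
Characteristic polynomial det(A - λI) = λ^2 - 10λ + 25 = 0.
Single eigenvalue λ = 5 with algebraic multiplicity 2.
Eigenvector v = (2,1); generalized eigenvector w with (A-λI)w=v is (-3,-2).
General solution: e^(5t)[c_1·v + c_2·(t·v + w)].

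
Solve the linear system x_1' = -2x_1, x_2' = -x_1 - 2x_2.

x_1(t) = -K_2e^(-2t), x_2(t) = K_1e^(-2t) + K_2te^(-2t) - K_2e^(-2t)

Coefficient matrix A = [[-2, 0], [-1, -2]].
Characteristic polynomial det(A - λI) = λ^2 + 4λ + 4 = 0.
Single eigenvalue λ = -2 with algebraic multiplicity 2.
Eigenvector v = (0,1); generalized eigenvector w with (A-λI)w=v is (-1,-1).
General solution: e^(-2t)[K_1·v + K_2·(t·v + w)].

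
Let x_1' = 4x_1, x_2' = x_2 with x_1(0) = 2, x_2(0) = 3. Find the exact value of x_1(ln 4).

512

A = [[4,0],[0,1]]; eigenvalues λ = 1, 4.
Eigenvectors: (0,-1) for λ=1, (1,0) for λ=4.
From the initial condition, c_1 = -3, c_2 = 2.
x_1(ln 4) = (-3)(4^1)(0) + (2)(4^4)(1) = 512.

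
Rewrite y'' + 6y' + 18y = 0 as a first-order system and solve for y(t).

Let x_1 = y, x_2 = y'. Then x_1' = x_2 and x_2' = -18x_1 - 6x_2.
A = [[0,1],[-18,-6]]; det(A-λI) = λ^2 + 6λ + 18.
Eigenvalues λ = -3 ± 3i.

y(t) = C_1e^(-3t)cos(3t) + C_2e^(-3t)sin(3t)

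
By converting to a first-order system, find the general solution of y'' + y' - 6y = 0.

y(t) = K_1e^(-3t) + K_2e^(2t)

Let x_1 = y, x_2 = y'. Then x_1' = x_2 and x_2' = 6x_1 - x_2.
A = [[0,1],[6,-1]]; det(A-λI) = λ^2 + λ - 6.
Eigenvalues λ = -3, 2 with eigenvectors (1,-3), (1,2).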